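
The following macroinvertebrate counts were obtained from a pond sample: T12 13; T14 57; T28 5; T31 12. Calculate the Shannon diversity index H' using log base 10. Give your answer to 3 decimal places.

0.434

Total N = 13+57+5+12 = 87, so the proportions are 0.14943, 0.65517, 0.05747, 0.13793 (working shown to 5 dp, full precision carried).
Each pᵢ log₁₀ pᵢ term: 0.14943×(-0.82558)=-0.12336, 0.65517×(-0.18364)=-0.12032, 0.05747×(-1.24055)=-0.07130, 0.13793×(-0.86034)=-0.11867.
Sum = -0.43364, so H' = 0.434.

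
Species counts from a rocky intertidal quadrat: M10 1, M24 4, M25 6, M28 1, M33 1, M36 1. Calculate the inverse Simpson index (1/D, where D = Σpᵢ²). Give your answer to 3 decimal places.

Total N = 1+4+6+1+1+1 = 14, so the proportions are 0.0714286, 0.2857143, 0.4285714, 0.0714286, 0.0714286, 0.0714286 (working shown to 7 dp, full precision carried).
D = 0.0714286² + 0.2857143² + 0.4285714² + 0.0714286² + 0.0714286² + 0.0714286² = 0.0051020 + 0.0816327 + 0.1836735 + 0.0051020 + 0.0051020 + 0.0051020 = 0.2857143.
So 1/D = 3.50000, i.e. 3.500 to 3 decimal places.

3.500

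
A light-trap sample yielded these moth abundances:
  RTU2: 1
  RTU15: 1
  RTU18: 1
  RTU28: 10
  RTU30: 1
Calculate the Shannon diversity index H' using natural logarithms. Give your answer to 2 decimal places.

0.99

Total N = 1+1+1+10+1 = 14, so the proportions are 0.0714, 0.0714, 0.0714, 0.7143, 0.0714 (working shown to 4 dp, full precision carried).
Each pᵢ ln pᵢ term: 0.0714×(-2.6391)=-0.1885, 0.0714×(-2.6391)=-0.1885, 0.0714×(-2.6391)=-0.1885, 0.7143×(-0.3365)=-0.2403, 0.0714×(-2.6391)=-0.1885.
Sum = -0.9944, so H' = 0.99.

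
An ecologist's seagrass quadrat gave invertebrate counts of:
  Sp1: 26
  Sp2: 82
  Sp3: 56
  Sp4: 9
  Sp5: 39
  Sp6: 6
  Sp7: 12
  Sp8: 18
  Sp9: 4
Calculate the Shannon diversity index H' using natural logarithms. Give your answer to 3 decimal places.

Total N = 26+82+56+9+39+6+12+18+4 = 252, so the proportions are 0.10317, 0.3254, 0.22222, 0.03571, 0.15476, 0.02381, 0.04762, 0.07143, 0.01587 (working shown to 5 dp, full precision carried).
Each pᵢ ln pᵢ term: 0.10317×(-2.27133)=-0.23434, 0.3254×(-1.12271)=-0.36533, 0.22222×(-1.50408)=-0.33424, 0.03571×(-3.33220)=-0.11901, 0.15476×(-1.86587)=-0.28877, 0.02381×(-3.73767)=-0.08899, 0.04762×(-3.04452)=-0.14498, 0.07143×(-2.63906)=-0.18850, 0.01587×(-4.14313)=-0.06576.
Sum = -1.82992, so H' = 1.830.

1.830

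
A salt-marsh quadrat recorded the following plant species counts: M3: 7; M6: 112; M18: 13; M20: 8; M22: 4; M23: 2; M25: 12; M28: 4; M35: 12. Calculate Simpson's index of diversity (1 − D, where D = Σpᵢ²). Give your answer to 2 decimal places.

0.57

Total N = 7+112+13+8+4+2+12+4+12 = 174, so the proportions are 0.0402, 0.6437, 0.0747, 0.046, 0.023, 0.0115, 0.069, 0.023, 0.069 (working shown to 4 dp, full precision carried).
D = 0.0402² + 0.6437² + 0.0747² + 0.046² + 0.023² + 0.0115² + 0.069² + 0.023² + 0.069² = 0.0016 + 0.4143 + 0.0056 + 0.0021 + 0.0005 + 0.0001 + 0.0048 + 0.0005 + 0.0048 = 0.4343.
So 1 − D = 0.5657, i.e. 0.57 to 2 decimal places.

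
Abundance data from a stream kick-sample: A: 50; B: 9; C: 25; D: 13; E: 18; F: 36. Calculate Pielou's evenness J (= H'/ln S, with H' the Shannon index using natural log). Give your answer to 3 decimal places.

Total N = 50+9+25+13+18+36 = 151, so the proportions are 0.33113, 0.0596, 0.16556, 0.08609, 0.11921, 0.23841 (working shown to 5 dp, full precision carried).
H' = −Σ pᵢ ln pᵢ = −((-0.36598) + (-0.16808) + (-0.29775) + (-0.21113) + (-0.25354) + (-0.34182)) = 1.63830.
With S = 6 species, ln S = 1.79176, so J = 1.63830/1.79176 = 0.91435, i.e. 0.914 to 3 decimal places.

0.914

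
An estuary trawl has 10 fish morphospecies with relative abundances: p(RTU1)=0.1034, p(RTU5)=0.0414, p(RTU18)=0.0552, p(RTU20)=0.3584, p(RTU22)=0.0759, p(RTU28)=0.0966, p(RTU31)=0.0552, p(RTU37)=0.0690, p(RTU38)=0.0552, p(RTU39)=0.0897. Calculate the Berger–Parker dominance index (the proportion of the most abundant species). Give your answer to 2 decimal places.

0.36

The largest proportion is 0.3584, i.e. d = 0.36 to 2 decimal places.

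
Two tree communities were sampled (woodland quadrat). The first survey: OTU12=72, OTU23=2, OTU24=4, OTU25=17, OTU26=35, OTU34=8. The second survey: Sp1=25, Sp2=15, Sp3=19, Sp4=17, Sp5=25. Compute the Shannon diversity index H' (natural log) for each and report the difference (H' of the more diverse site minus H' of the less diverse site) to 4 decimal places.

0.3142

The first survey: N=138, proportions 0.521739, 0.014493, 0.028986, 0.123188, 0.253623, 0.057971, giving H' = 1.274436 (working shown to 6 dp, full precision carried).
The second survey: N=101, proportions 0.247525, 0.148515, 0.188119, 0.168317, 0.247525, giving H' = 1.588650.
Difference = |1.274436 − 1.588650| = 0.314214, i.e. 0.3142 to 4 decimal places.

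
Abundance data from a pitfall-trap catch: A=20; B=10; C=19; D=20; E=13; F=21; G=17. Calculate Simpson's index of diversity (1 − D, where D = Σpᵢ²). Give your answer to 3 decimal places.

0.850

Total N = 20+10+19+20+13+21+17 = 120, so the proportions are 0.16667, 0.08333, 0.15833, 0.16667, 0.10833, 0.175, 0.14167 (working shown to 5 dp, full precision carried).
D = 0.16667² + 0.08333² + 0.15833² + 0.16667² + 0.10833² + 0.175² + 0.14167² = 0.02778 + 0.00694 + 0.02507 + 0.02778 + 0.01174 + 0.03062 + 0.02007 = 0.15000.
So 1 − D = 0.85000, i.e. 0.850 to 3 decimal places.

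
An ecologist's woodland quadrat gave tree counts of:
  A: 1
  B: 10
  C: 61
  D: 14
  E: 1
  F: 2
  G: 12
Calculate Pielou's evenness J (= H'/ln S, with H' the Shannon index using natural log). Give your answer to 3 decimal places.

Total N = 1+10+61+14+1+2+12 = 101, so the proportions are 0.0099, 0.09901, 0.60396, 0.13861, 0.0099, 0.0198, 0.11881 (working shown to 5 dp, full precision carried).
H' = −Σ pᵢ ln pᵢ = −((-0.04569) + (-0.22896) + (-0.30455) + (-0.27391) + (-0.04569) + (-0.07766) + (-0.25309)) = 1.22956.
With S = 7 species, ln S = 1.94591, so J = 1.22956/1.94591 = 0.63187, i.e. 0.632 to 3 decimal places.

0.632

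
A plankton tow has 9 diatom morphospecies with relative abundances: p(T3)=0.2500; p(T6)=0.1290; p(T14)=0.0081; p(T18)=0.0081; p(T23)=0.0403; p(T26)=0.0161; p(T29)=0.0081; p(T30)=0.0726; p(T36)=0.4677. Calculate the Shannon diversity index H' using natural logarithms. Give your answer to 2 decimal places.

1.47

Each pᵢ ln pᵢ term (working shown to 4 dp, full precision carried): 0.25×(-1.3863)=-0.3466, 0.129×(-2.0479)=-0.2642, 0.0081×(-4.8159)=-0.0390, 0.0081×(-4.8159)=-0.0390, 0.0403×(-3.2114)=-0.1294, 0.0161×(-4.1289)=-0.0665, 0.0081×(-4.8159)=-0.0390, 0.0726×(-2.6228)=-0.1904, 0.4677×(-0.7599)=-0.3554.
Sum = -1.4695, so H' = 1.47.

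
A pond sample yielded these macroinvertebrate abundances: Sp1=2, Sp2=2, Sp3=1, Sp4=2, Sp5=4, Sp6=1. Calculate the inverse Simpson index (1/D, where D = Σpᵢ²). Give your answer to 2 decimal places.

Total N = 2+2+1+2+4+1 = 12, so the proportions are 0.166667, 0.166667, 0.083333, 0.166667, 0.333333, 0.083333 (working shown to 6 dp, full precision carried).
D = 0.166667² + 0.166667² + 0.083333² + 0.166667² + 0.333333² + 0.083333² = 0.027778 + 0.027778 + 0.006944 + 0.027778 + 0.111111 + 0.006944 = 0.208333.
So 1/D = 4.8000, i.e. 4.80 to 2 decimal places.

4.80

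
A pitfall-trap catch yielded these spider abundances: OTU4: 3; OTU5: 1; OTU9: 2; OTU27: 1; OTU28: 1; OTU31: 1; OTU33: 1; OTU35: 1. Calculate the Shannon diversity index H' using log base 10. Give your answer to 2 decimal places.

0.86

Total N = 3+1+2+1+1+1+1+1 = 11, so the proportions are 0.2727, 0.0909, 0.1818, 0.0909, 0.0909, 0.0909, 0.0909, 0.0909 (working shown to 4 dp, full precision carried).
Each pᵢ log₁₀ pᵢ term: 0.2727×(-0.5643)=-0.1539, 0.0909×(-1.0414)=-0.0947, 0.1818×(-0.7404)=-0.1346, 0.0909×(-1.0414)=-0.0947, 0.0909×(-1.0414)=-0.0947, 0.0909×(-1.0414)=-0.0947, 0.0909×(-1.0414)=-0.0947, 0.0909×(-1.0414)=-0.0947.
Sum = -0.8565, so H' = 0.86.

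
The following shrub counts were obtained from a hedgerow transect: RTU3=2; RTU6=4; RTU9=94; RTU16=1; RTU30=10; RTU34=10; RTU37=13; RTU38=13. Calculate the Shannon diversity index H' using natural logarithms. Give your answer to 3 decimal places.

1.271

Total N = 2+4+94+1+10+10+13+13 = 147, so the proportions are 0.01361, 0.02721, 0.63946, 0.0068, 0.06803, 0.06803, 0.08844, 0.08844 (working shown to 5 dp, full precision carried).
Each pᵢ ln pᵢ term: 0.01361×(-4.29729)=-0.05847, 0.02721×(-3.60414)=-0.09807, 0.63946×(-0.44714)=-0.28592, 0.0068×(-4.99043)=-0.03395, 0.06803×(-2.68785)=-0.18285, 0.06803×(-2.68785)=-0.18285, 0.08844×(-2.42548)=-0.21450, 0.08844×(-2.42548)=-0.21450.
Sum = -1.27110, so H' = 1.271.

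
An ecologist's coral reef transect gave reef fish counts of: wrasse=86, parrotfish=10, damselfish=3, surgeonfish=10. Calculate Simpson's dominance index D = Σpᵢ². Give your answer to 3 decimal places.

Total N = 86+10+3+10 = 109, so the proportions are 0.78899, 0.09174, 0.02752, 0.09174 (working shown to 5 dp, full precision carried).
D = 0.78899² + 0.09174² + 0.02752² + 0.09174² = 0.62251 + 0.00842 + 0.00076 + 0.00842 = 0.64010.
To 3 decimal places, D = 0.640.

0.640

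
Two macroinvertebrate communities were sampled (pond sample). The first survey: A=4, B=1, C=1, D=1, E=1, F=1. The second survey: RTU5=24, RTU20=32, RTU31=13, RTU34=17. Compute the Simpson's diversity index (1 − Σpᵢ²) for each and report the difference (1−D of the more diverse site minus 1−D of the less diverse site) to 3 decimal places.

0.019

The first survey: N=9, proportions 0.44444, 0.11111, 0.11111, 0.11111, 0.11111, 0.11111, giving 1−D = 0.74074 (working shown to 5 dp, full precision carried).
The second survey: N=86, proportions 0.27907, 0.37209, 0.15116, 0.19767, giving 1−D = 0.72174.
Difference = |0.74074 − 0.72174| = 0.01900, i.e. 0.019 to 3 decimal places.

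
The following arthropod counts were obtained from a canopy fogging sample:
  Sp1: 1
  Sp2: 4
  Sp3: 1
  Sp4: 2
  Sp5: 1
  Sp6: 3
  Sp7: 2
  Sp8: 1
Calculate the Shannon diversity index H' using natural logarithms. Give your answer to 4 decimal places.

1.9338

Total N = 1+4+1+2+1+3+2+1 = 15, so the proportions are 0.066667, 0.266667, 0.066667, 0.133333, 0.066667, 0.2, 0.133333, 0.066667 (working shown to 6 dp, full precision carried).
Each pᵢ ln pᵢ term: 0.066667×(-2.708050)=-0.180537, 0.266667×(-1.321756)=-0.352468, 0.066667×(-2.708050)=-0.180537, 0.133333×(-2.014903)=-0.268654, 0.066667×(-2.708050)=-0.180537, 0.2×(-1.609438)=-0.321888, 0.133333×(-2.014903)=-0.268654, 0.066667×(-2.708050)=-0.180537.
Sum = -1.933810, so H' = 1.9338.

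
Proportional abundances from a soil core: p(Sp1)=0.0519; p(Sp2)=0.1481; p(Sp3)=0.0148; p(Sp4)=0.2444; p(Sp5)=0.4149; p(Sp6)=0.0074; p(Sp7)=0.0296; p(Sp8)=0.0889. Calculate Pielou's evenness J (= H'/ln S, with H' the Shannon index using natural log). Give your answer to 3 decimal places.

H' = −Σ pᵢ ln pᵢ = −((-0.15354) + (-0.28285) + (-0.06235) + (-0.34435) + (-0.36499) + (-0.03631) + (-0.10419) + (-0.21516)) = 1.56375 (working shown to 5 dp, full precision carried).
With S = 8 species, ln S = 2.07944, so J = 1.56375/2.07944 = 0.75200, i.e. 0.752 to 3 decimal places.

0.752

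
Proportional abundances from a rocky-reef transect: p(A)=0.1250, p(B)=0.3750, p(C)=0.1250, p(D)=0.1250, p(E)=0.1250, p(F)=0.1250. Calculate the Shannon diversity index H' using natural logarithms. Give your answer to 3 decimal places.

Each pᵢ ln pᵢ term (working shown to 5 dp, full precision carried): 0.125×(-2.07944)=-0.25993, 0.375×(-0.98083)=-0.36781, 0.125×(-2.07944)=-0.25993, 0.125×(-2.07944)=-0.25993, 0.125×(-2.07944)=-0.25993, 0.125×(-2.07944)=-0.25993.
Sum = -1.66746, so H' = 1.667.

1.667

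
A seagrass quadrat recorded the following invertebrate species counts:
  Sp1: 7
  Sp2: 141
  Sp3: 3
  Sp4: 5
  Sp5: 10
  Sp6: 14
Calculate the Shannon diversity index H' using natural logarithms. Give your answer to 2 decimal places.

Total N = 7+141+3+5+10+14 = 180, so the proportions are 0.0389, 0.7833, 0.0167, 0.0278, 0.0556, 0.0778 (working shown to 4 dp, full precision carried).
Each pᵢ ln pᵢ term: 0.0389×(-3.2470)=-0.1263, 0.7833×(-0.2442)=-0.1913, 0.0167×(-4.0943)=-0.0682, 0.0278×(-3.5835)=-0.0995, 0.0556×(-2.8904)=-0.1606, 0.0778×(-2.5539)=-0.1986.
Sum = -0.8446, so H' = 0.84.

0.84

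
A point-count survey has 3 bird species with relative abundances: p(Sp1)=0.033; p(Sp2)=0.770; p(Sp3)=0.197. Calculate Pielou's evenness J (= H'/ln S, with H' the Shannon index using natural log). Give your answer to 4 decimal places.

0.5770

H' = −Σ pᵢ ln pᵢ = −((-0.112571) + (-0.201251) + (-0.320037)) = 0.633859 (working shown to 6 dp, full precision carried).
With S = 3 species, ln S = 1.098612, so J = 0.633859/1.098612 = 0.576963, i.e. 0.5770 to 4 decimal places.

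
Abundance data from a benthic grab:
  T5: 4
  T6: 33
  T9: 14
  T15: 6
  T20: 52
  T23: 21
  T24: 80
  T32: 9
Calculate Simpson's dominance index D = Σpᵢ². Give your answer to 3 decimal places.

0.229

Total N = 4+33+14+6+52+21+80+9 = 219, so the proportions are 0.01826, 0.15068, 0.06393, 0.0274, 0.23744, 0.09589, 0.3653, 0.0411 (working shown to 5 dp, full precision carried).
D = 0.01826² + 0.15068² + 0.06393² + 0.0274² + 0.23744² + 0.09589² + 0.3653² + 0.0411² = 0.00033 + 0.02271 + 0.00409 + 0.00075 + 0.05638 + 0.00919 + 0.13344 + 0.00169 = 0.22858.
To 3 decimal places, D = 0.229.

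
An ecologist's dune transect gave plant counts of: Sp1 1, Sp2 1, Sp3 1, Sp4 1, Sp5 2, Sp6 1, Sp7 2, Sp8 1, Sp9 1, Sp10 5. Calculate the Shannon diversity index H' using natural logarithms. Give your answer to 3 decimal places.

2.096

Total N = 1+1+1+1+2+1+2+1+1+5 = 16, so the proportions are 0.0625, 0.0625, 0.0625, 0.0625, 0.125, 0.0625, 0.125, 0.0625, 0.0625, 0.3125 (working shown to 5 dp, full precision carried).
Each pᵢ ln pᵢ term: 0.0625×(-2.77259)=-0.17329, 0.0625×(-2.77259)=-0.17329, 0.0625×(-2.77259)=-0.17329, 0.0625×(-2.77259)=-0.17329, 0.125×(-2.07944)=-0.25993, 0.0625×(-2.77259)=-0.17329, 0.125×(-2.07944)=-0.25993, 0.0625×(-2.77259)=-0.17329, 0.0625×(-2.77259)=-0.17329, 0.3125×(-1.16315)=-0.36348.
Sum = -2.09635, so H' = 2.096.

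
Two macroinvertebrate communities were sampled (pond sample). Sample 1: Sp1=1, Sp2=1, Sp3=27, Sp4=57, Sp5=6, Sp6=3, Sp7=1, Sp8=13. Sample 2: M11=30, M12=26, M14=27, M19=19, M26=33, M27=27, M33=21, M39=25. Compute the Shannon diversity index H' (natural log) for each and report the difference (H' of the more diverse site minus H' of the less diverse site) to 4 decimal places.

Sample 1: N=109, proportions 0.009174, 0.009174, 0.247706, 0.522936, 0.055046, 0.027523, 0.009174, 0.119266, giving H' = 1.325914 (working shown to 6 dp, full precision carried).
Sample 2: N=208, proportions 0.144231, 0.125, 0.129808, 0.091346, 0.158654, 0.129808, 0.100962, 0.120192, giving H' = 2.066107.
Difference = |1.325914 − 2.066107| = 0.740193, i.e. 0.7402 to 4 decimal places.

0.7402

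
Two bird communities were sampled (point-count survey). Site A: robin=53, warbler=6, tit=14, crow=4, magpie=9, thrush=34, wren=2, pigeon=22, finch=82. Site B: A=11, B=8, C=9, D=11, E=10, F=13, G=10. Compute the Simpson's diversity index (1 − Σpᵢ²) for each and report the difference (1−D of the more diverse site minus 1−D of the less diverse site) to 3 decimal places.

0.079

Site A: N=226, proportions 0.23451, 0.02655, 0.06195, 0.0177, 0.03982, 0.15044, 0.00885, 0.09735, 0.36283, giving 1−D = 0.77473 (working shown to 5 dp, full precision carried).
Site B: N=72, proportions 0.15278, 0.11111, 0.125, 0.15278, 0.13889, 0.18056, 0.13889, giving 1−D = 0.85417.
Difference = |0.77473 − 0.85417| = 0.07944, i.e. 0.079 to 3 decimal places.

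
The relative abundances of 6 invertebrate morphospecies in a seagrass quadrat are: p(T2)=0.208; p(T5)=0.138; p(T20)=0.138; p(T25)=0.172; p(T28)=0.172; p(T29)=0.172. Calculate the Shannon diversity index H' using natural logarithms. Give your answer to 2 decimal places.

Each pᵢ ln pᵢ term (working shown to 4 dp, full precision carried): 0.208×(-1.5702)=-0.3266, 0.138×(-1.9805)=-0.2733, 0.138×(-1.9805)=-0.2733, 0.172×(-1.7603)=-0.3028, 0.172×(-1.7603)=-0.3028, 0.172×(-1.7603)=-0.3028.
Sum = -1.7815, so H' = 1.78.

1.78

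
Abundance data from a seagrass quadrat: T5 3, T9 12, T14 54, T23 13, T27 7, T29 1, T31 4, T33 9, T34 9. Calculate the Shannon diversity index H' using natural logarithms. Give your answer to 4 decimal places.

Total N = 3+12+54+13+7+1+4+9+9 = 112, so the proportions are 0.026786, 0.107143, 0.482143, 0.116071, 0.0625, 0.008929, 0.035714, 0.080357, 0.080357 (working shown to 6 dp, full precision carried).
Each pᵢ ln pᵢ term: 0.026786×(-3.619887)=-0.096961, 0.107143×(-2.233592)=-0.239313, 0.482143×(-0.729515)=-0.351730, 0.116071×(-2.153550)=-0.249966, 0.0625×(-2.772589)=-0.173287, 0.008929×(-4.718499)=-0.042129, 0.035714×(-3.332205)=-0.119007, 0.080357×(-2.521274)=-0.202602, 0.080357×(-2.521274)=-0.202602.
Sum = -1.677599, so H' = 1.6776.

1.6776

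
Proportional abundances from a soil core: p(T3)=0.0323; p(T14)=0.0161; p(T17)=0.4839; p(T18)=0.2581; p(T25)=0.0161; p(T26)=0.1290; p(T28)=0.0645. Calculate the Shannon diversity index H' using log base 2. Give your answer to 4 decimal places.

1.9991

Each pᵢ log₂ pᵢ term (working shown to 6 dp, full precision carried): 0.0323×(-4.952322)=-0.159960, 0.0161×(-5.956796)=-0.095904, 0.4839×(-1.047219)=-0.506749, 0.2581×(-1.953998)=-0.504327, 0.0161×(-5.956796)=-0.095904, 0.129×(-2.954557)=-0.381138, 0.0645×(-3.954557)=-0.255069.
Sum = -1.999052, so H' = 1.9991.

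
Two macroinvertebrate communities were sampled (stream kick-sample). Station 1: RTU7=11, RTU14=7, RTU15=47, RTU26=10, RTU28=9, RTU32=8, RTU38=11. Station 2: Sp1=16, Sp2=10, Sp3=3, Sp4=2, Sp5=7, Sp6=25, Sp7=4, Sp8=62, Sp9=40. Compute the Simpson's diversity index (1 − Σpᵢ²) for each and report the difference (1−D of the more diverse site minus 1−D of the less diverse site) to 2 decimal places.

Station 1: N=103, proportions 0.1068, 0.06796, 0.45631, 0.09709, 0.08738, 0.07767, 0.1068, giving 1−D = 0.74126 (working shown to 5 dp, full precision carried).
Station 2: N=169, proportions 0.09467, 0.05917, 0.01775, 0.01183, 0.04142, 0.14793, 0.02367, 0.36686, 0.23669, giving 1−D = 0.77231.
Difference = |0.74126 − 0.77231| = 0.03105, i.e. 0.03 to 2 decimal places.

0.03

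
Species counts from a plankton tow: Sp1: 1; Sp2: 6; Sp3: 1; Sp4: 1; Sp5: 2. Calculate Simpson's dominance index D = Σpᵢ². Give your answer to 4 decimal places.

Total N = 1+6+1+1+2 = 11, so the proportions are 0.090909, 0.545455, 0.090909, 0.090909, 0.181818 (working shown to 6 dp, full precision carried).
D = 0.090909² + 0.545455² + 0.090909² + 0.090909² + 0.181818² = 0.008264 + 0.297521 + 0.008264 + 0.008264 + 0.033058 = 0.355372.
To 4 decimal places, D = 0.3554.

0.3554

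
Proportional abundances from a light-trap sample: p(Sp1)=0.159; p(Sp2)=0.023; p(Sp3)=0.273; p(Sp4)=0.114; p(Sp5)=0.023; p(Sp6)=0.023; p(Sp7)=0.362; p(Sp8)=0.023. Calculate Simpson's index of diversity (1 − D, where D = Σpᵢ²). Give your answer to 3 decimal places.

D = 0.159² + 0.023² + 0.273² + 0.114² + 0.023² + 0.023² + 0.362² + 0.023² = 0.02528 + 0.00053 + 0.07453 + 0.01300 + 0.00053 + 0.00053 + 0.13104 + 0.00053 = 0.24597 (working shown to 5 dp, full precision carried).
So 1 − D = 0.75403, i.e. 0.754 to 3 decimal places.

0.754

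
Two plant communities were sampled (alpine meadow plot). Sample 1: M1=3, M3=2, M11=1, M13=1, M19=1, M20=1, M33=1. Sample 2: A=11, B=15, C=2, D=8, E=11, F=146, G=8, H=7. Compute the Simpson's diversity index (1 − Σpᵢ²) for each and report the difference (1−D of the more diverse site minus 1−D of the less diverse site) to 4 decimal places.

Sample 1: N=10, proportions 0.3, 0.2, 0.1, 0.1, 0.1, 0.1, 0.1, giving 1−D = 0.820000 (working shown to 6 dp, full precision carried).
Sample 2: N=208, proportions 0.052885, 0.072115, 0.009615, 0.038462, 0.052885, 0.701923, 0.038462, 0.033654, giving 1−D = 0.492326.
Difference = |0.820000 − 0.492326| = 0.327674, i.e. 0.3277 to 4 decimal places.

0.3277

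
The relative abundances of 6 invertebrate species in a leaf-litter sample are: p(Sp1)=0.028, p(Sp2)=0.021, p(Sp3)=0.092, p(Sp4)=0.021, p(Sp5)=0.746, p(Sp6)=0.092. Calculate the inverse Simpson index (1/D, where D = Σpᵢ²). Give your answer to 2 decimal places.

1.74

D = 0.028² + 0.021² + 0.092² + 0.021² + 0.746² + 0.092² = 0.00078 + 0.00044 + 0.00846 + 0.00044 + 0.55652 + 0.00846 = 0.57511 (working shown to 5 dp, full precision carried).
So 1/D = 1.7388, i.e. 1.74 to 2 decimal places.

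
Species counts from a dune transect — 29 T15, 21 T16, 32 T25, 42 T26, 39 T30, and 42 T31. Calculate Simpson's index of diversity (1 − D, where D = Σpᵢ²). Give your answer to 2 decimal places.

Total N = 29+21+32+42+39+42 = 205, so the proportions are 0.14146, 0.10244, 0.1561, 0.20488, 0.19024, 0.20488 (working shown to 5 dp, full precision carried).
D = 0.14146² + 0.10244² + 0.1561² + 0.20488² + 0.19024² + 0.20488² = 0.02001 + 0.01049 + 0.02437 + 0.04198 + 0.03619 + 0.04198 = 0.17501.
So 1 − D = 0.82499, i.e. 0.82 to 2 decimal places.

0.82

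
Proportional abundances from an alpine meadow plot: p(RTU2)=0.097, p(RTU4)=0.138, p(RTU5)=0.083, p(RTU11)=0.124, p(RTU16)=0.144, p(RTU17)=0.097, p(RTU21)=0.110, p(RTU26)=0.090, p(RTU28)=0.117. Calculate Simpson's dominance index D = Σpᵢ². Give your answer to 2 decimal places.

0.11

D = 0.097² + 0.138² + 0.083² + 0.124² + 0.144² + 0.097² + 0.11² + 0.09² + 0.117² = 0.0094 + 0.0190 + 0.0069 + 0.0154 + 0.0207 + 0.0094 + 0.0121 + 0.0081 + 0.0137 = 0.1148 (working shown to 4 dp, full precision carried).
To 2 decimal places, D = 0.11.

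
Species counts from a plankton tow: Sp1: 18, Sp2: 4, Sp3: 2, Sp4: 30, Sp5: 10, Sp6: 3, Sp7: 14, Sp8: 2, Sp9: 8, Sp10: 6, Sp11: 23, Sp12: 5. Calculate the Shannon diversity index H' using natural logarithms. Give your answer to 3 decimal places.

Total N = 18+4+2+30+10+3+14+2+8+6+23+5 = 125, so the proportions are 0.144, 0.032, 0.016, 0.24, 0.08, 0.024, 0.112, 0.016, 0.064, 0.048, 0.184, 0.04 (working shown to 5 dp, full precision carried).
Each pᵢ ln pᵢ term: 0.144×(-1.93794)=-0.27906, 0.032×(-3.44202)=-0.11014, 0.016×(-4.13517)=-0.06616, 0.24×(-1.42712)=-0.34251, 0.08×(-2.52573)=-0.20206, 0.024×(-3.72970)=-0.08951, 0.112×(-2.18926)=-0.24520, 0.016×(-4.13517)=-0.06616, 0.064×(-2.74887)=-0.17593, 0.048×(-3.03655)=-0.14575, 0.184×(-1.69282)=-0.31148, 0.04×(-3.21888)=-0.12876.
Sum = -2.16273, so H' = 2.163.

2.163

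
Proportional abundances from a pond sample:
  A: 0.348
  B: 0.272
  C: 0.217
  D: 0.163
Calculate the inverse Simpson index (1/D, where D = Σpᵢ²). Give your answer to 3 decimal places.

D = 0.348² + 0.272² + 0.217² + 0.163² = 0.1211040 + 0.0739840 + 0.0470890 + 0.0265690 = 0.2687460 (working shown to 7 dp, full precision carried).
So 1/D = 3.72099, i.e. 3.721 to 3 decimal places.

3.721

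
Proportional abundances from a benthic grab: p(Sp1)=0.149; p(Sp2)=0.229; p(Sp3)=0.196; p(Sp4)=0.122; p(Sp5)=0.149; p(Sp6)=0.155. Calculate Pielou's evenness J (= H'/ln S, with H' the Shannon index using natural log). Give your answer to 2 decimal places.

0.99

H' = −Σ pᵢ ln pᵢ = −((-0.2837) + (-0.3376) + (-0.3194) + (-0.2567) + (-0.2837) + (-0.2890)) = 1.7699 (working shown to 4 dp, full precision carried).
With S = 6 species, ln S = 1.7918, so J = 1.7699/1.7918 = 0.9878, i.e. 0.99 to 2 decimal places.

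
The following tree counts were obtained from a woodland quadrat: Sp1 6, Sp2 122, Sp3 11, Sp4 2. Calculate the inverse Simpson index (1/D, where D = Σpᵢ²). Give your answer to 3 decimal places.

1.321

Total N = 6+122+11+2 = 141, so the proportions are 0.042553, 0.865248, 0.078014, 0.014184 (working shown to 6 dp, full precision carried).
D = 0.042553² + 0.865248² + 0.078014² + 0.014184² = 0.001811 + 0.748654 + 0.006086 + 0.000201 = 0.756753.
So 1/D = 1.32144, i.e. 1.321 to 3 decimal places.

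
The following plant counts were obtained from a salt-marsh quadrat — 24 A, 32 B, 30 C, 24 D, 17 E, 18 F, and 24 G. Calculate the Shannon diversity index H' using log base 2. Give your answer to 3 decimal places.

Total N = 24+32+30+24+17+18+24 = 169, so the proportions are 0.14201, 0.18935, 0.17751, 0.14201, 0.10059, 0.10651, 0.14201 (working shown to 5 dp, full precision carried).
Each pᵢ log₂ pᵢ term: 0.14201×(-2.81592)=-0.39989, 0.18935×(-2.40088)=-0.45460, 0.17751×(-2.49399)=-0.44272, 0.14201×(-2.81592)=-0.39989, 0.10059×(-3.31342)=-0.33330, 0.10651×(-3.23095)=-0.34413, 0.14201×(-2.81592)=-0.39989.
Sum = -2.77443, so H' = 2.774.

2.774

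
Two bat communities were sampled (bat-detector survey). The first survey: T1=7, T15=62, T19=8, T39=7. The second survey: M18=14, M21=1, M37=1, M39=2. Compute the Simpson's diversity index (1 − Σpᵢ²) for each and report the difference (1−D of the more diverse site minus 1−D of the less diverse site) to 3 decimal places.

0.056

The first survey: N=84, proportions 0.083333, 0.738095, 0.095238, 0.083333, giving 1−D = 0.432256 (working shown to 6 dp, full precision carried).
The second survey: N=18, proportions 0.777778, 0.055556, 0.055556, 0.111111, giving 1−D = 0.376543.
Difference = |0.432256 − 0.376543| = 0.055713, i.e. 0.056 to 3 decimal places.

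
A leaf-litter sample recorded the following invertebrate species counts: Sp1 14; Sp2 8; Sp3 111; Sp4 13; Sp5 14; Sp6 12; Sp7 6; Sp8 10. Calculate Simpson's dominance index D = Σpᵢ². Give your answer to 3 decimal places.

0.374

Total N = 14+8+111+13+14+12+6+10 = 188, so the proportions are 0.07447, 0.04255, 0.59043, 0.06915, 0.07447, 0.06383, 0.03191, 0.05319 (working shown to 5 dp, full precision carried).
D = 0.07447² + 0.04255² + 0.59043² + 0.06915² + 0.07447² + 0.06383² + 0.03191² + 0.05319² = 0.00555 + 0.00181 + 0.34860 + 0.00478 + 0.00555 + 0.00407 + 0.00102 + 0.00283 = 0.37421.
To 3 decimal places, D = 0.374.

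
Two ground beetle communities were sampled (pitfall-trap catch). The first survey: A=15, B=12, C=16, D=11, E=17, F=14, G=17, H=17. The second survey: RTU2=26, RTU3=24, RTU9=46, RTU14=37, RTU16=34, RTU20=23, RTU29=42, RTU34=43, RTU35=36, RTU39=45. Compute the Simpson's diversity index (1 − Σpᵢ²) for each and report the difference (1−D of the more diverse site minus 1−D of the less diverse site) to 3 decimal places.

0.022

The first survey: N=119, proportions 0.12605, 0.10084, 0.134454, 0.092437, 0.142857, 0.117647, 0.142857, 0.142857, giving 1−D = 0.872255 (working shown to 6 dp, full precision carried).
The second survey: N=356, proportions 0.073034, 0.067416, 0.129213, 0.103933, 0.095506, 0.064607, 0.117978, 0.120787, 0.101124, 0.126404, giving 1−D = 0.894616.
Difference = |0.872255 − 0.894616| = 0.022361, i.e. 0.022 to 3 decimal places.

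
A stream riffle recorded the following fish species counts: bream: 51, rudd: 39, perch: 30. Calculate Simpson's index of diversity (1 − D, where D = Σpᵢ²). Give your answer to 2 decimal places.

Total N = 51+39+30 = 120, so the proportions are 0.425, 0.325, 0.25 (working shown to 4 dp, full precision carried).
D = 0.425² + 0.325² + 0.25² = 0.1806 + 0.1056 + 0.0625 = 0.3488.
So 1 − D = 0.6512, i.e. 0.65 to 2 decimal places.

0.65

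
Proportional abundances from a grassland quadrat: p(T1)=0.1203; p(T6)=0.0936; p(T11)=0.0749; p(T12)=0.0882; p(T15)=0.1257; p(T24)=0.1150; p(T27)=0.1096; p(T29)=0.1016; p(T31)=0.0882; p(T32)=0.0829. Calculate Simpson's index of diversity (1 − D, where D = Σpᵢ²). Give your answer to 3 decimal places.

D = 0.1203² + 0.0936² + 0.0749² + 0.0882² + 0.1257² + 0.115² + 0.1096² + 0.1016² + 0.0882² + 0.0829² = 0.01447 + 0.00876 + 0.00561 + 0.00778 + 0.01580 + 0.01323 + 0.01201 + 0.01032 + 0.00778 + 0.00687 = 0.10263 (working shown to 5 dp, full precision carried).
So 1 − D = 0.89737, i.e. 0.897 to 3 decimal places.

0.897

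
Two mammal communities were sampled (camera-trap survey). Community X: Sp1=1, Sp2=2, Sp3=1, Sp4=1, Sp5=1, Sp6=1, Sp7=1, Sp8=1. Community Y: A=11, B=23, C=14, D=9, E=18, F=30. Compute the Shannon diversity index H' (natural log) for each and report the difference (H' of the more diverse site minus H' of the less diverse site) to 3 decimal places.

0.335

Community X: N=9, proportions 0.11111, 0.22222, 0.11111, 0.11111, 0.11111, 0.11111, 0.11111, 0.11111, giving H' = 2.04319 (working shown to 5 dp, full precision carried).
Community Y: N=105, proportions 0.10476, 0.21905, 0.13333, 0.08571, 0.17143, 0.28571, giving H' = 1.70846.
Difference = |2.04319 − 1.70846| = 0.33473, i.e. 0.335 to 3 decimal places.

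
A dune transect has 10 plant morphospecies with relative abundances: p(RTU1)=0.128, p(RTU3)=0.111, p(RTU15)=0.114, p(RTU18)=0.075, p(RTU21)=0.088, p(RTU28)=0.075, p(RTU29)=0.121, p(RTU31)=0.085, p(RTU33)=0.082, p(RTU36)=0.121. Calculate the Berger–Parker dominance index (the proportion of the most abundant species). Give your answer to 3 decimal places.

0.128

The largest proportion is 0.128, i.e. d = 0.128 to 3 decimal places.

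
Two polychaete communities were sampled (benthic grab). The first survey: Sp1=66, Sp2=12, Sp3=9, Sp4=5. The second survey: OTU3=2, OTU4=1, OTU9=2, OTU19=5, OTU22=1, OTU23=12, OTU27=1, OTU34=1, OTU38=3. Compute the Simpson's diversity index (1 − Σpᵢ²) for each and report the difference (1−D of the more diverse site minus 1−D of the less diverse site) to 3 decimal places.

0.302

The first survey: N=92, proportions 0.71739, 0.13043, 0.09783, 0.05435, giving 1−D = 0.45581 (working shown to 5 dp, full precision carried).
The second survey: N=28, proportions 0.07143, 0.03571, 0.07143, 0.17857, 0.03571, 0.42857, 0.03571, 0.03571, 0.10714, giving 1−D = 0.75765.
Difference = |0.45581 − 0.75765| = 0.30184, i.e. 0.302 to 3 decimal places.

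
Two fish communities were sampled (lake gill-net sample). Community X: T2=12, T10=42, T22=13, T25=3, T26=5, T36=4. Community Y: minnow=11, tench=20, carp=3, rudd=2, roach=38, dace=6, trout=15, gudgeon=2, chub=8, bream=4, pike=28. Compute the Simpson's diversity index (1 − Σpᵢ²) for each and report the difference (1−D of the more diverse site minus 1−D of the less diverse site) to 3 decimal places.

0.175

Community X: N=79, proportions 0.1519, 0.53165, 0.16456, 0.03797, 0.06329, 0.05063, giving 1−D = 0.65919 (working shown to 5 dp, full precision carried).
Community Y: N=137, proportions 0.08029, 0.14599, 0.0219, 0.0146, 0.27737, 0.0438, 0.10949, 0.0146, 0.05839, 0.0292, 0.20438, giving 1−D = 0.83446.
Difference = |0.65919 − 0.83446| = 0.17527, i.e. 0.175 to 3 decimal places.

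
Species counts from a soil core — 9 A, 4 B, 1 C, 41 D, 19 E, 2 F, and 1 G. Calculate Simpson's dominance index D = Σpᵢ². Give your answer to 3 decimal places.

Total N = 9+4+1+41+19+2+1 = 77, so the proportions are 0.11688, 0.05195, 0.01299, 0.53247, 0.24675, 0.02597, 0.01299 (working shown to 5 dp, full precision carried).
D = 0.11688² + 0.05195² + 0.01299² + 0.53247² + 0.24675² + 0.02597² + 0.01299² = 0.01366 + 0.00270 + 0.00017 + 0.28352 + 0.06089 + 0.00067 + 0.00017 = 0.36178.
To 3 decimal places, D = 0.362.

0.362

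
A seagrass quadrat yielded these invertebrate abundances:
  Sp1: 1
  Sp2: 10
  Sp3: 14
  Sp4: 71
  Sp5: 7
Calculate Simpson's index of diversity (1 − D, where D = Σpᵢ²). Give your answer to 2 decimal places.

Total N = 1+10+14+71+7 = 103, so the proportions are 0.0097, 0.0971, 0.1359, 0.6893, 0.068 (working shown to 4 dp, full precision carried).
D = 0.0097² + 0.0971² + 0.1359² + 0.6893² + 0.068² = 0.0001 + 0.0094 + 0.0185 + 0.4752 + 0.0046 = 0.5078.
So 1 − D = 0.4922, i.e. 0.49 to 2 decimal places.

0.49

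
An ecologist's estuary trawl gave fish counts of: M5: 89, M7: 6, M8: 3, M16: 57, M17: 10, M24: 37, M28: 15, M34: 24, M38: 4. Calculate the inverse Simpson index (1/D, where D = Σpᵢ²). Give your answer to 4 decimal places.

Total N = 89+6+3+57+10+37+15+24+4 = 245, so the proportions are 0.36326531, 0.0244898, 0.0122449, 0.23265306, 0.04081633, 0.15102041, 0.06122449, 0.09795918, 0.01632653 (working shown to 8 dp, full precision carried).
D = 0.36326531² + 0.0244898² + 0.0122449² + 0.23265306² + 0.04081633² + 0.15102041² + 0.06122449² + 0.09795918² + 0.01632653² = 0.13196168 + 0.00059975 + 0.00014994 + 0.05412745 + 0.00166597 + 0.02280716 + 0.00374844 + 0.00959600 + 0.00026656 = 0.22492295.
So 1/D = 4.445967, i.e. 4.4460 to 4 decimal places.

4.4460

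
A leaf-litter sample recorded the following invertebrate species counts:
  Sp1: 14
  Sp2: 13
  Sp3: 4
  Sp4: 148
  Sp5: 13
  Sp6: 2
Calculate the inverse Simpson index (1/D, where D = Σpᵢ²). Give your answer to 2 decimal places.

1.68

Total N = 14+13+4+148+13+2 = 194, so the proportions are 0.07216, 0.06701, 0.02062, 0.76289, 0.06701, 0.01031 (working shown to 5 dp, full precision carried).
D = 0.07216² + 0.06701² + 0.02062² + 0.76289² + 0.06701² + 0.01031² = 0.00521 + 0.00449 + 0.00043 + 0.58200 + 0.00449 + 0.00011 = 0.59672.
So 1/D = 1.6758, i.e. 1.68 to 2 decimal places.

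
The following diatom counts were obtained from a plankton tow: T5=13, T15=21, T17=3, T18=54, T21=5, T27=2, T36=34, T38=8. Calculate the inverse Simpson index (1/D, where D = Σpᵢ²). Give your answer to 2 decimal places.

4.10

Total N = 13+21+3+54+5+2+34+8 = 140, so the proportions are 0.092857, 0.15, 0.021429, 0.385714, 0.035714, 0.014286, 0.242857, 0.057143 (working shown to 6 dp, full precision carried).
D = 0.092857² + 0.15² + 0.021429² + 0.385714² + 0.035714² + 0.014286² + 0.242857² + 0.057143² = 0.008622 + 0.022500 + 0.000459 + 0.148776 + 0.001276 + 0.000204 + 0.058980 + 0.003265 = 0.244082.
So 1/D = 4.0970, i.e. 4.10 to 2 decimal places.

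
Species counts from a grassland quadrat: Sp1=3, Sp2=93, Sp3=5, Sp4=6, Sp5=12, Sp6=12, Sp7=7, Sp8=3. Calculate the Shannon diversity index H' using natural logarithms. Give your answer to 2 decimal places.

Total N = 3+93+5+6+12+12+7+3 = 141, so the proportions are 0.0213, 0.6596, 0.0355, 0.0426, 0.0851, 0.0851, 0.0496, 0.0213 (working shown to 4 dp, full precision carried).
Each pᵢ ln pᵢ term: 0.0213×(-3.8501)=-0.0819, 0.6596×(-0.4162)=-0.2745, 0.0355×(-3.3393)=-0.1184, 0.0426×(-3.1570)=-0.1343, 0.0851×(-2.4639)=-0.2097, 0.0851×(-2.4639)=-0.2097, 0.0496×(-3.0028)=-0.1491, 0.0213×(-3.8501)=-0.0819.
Sum = -1.2595, so H' = 1.26.

1.26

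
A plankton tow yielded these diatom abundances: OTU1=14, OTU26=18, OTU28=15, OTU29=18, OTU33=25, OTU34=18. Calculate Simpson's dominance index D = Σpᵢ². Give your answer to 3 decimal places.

Total N = 14+18+15+18+25+18 = 108, so the proportions are 0.12963, 0.16667, 0.13889, 0.16667, 0.23148, 0.16667 (working shown to 5 dp, full precision carried).
D = 0.12963² + 0.16667² + 0.13889² + 0.16667² + 0.23148² + 0.16667² = 0.01680 + 0.02778 + 0.01929 + 0.02778 + 0.05358 + 0.02778 = 0.17301.
To 3 decimal places, D = 0.173.

0.173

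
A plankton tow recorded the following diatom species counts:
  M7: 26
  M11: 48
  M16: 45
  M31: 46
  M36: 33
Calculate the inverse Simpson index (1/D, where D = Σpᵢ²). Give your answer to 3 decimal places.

Total N = 26+48+45+46+33 = 198, so the proportions are 0.1313131, 0.2424242, 0.2272727, 0.2323232, 0.1666667 (working shown to 7 dp, full precision carried).
D = 0.1313131² + 0.2424242² + 0.2272727² + 0.2323232² + 0.1666667² = 0.0172431 + 0.0587695 + 0.0516529 + 0.0539741 + 0.0277778 = 0.2094174.
So 1/D = 4.77515, i.e. 4.775 to 3 decimal places.

4.775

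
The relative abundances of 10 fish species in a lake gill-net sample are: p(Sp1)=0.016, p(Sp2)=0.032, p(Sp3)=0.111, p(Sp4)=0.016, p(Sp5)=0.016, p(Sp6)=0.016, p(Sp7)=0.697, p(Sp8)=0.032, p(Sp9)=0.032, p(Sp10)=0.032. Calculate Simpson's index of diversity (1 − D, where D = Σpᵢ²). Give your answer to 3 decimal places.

D = 0.016² + 0.032² + 0.111² + 0.016² + 0.016² + 0.016² + 0.697² + 0.032² + 0.032² + 0.032² = 0.00026 + 0.00102 + 0.01232 + 0.00026 + 0.00026 + 0.00026 + 0.48581 + 0.00102 + 0.00102 + 0.00102 = 0.50325 (working shown to 5 dp, full precision carried).
So 1 − D = 0.49675, i.e. 0.497 to 3 decimal places.

0.497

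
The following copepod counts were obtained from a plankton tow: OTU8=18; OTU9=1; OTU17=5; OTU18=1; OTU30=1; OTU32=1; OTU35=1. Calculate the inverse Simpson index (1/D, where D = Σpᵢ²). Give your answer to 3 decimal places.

Total N = 18+1+5+1+1+1+1 = 28, so the proportions are 0.642857, 0.035714, 0.178571, 0.035714, 0.035714, 0.035714, 0.035714 (working shown to 6 dp, full precision carried).
D = 0.642857² + 0.035714² + 0.178571² + 0.035714² + 0.035714² + 0.035714² + 0.035714² = 0.413265 + 0.001276 + 0.031888 + 0.001276 + 0.001276 + 0.001276 + 0.001276 = 0.451531.
So 1/D = 2.21469, i.e. 2.215 to 3 decimal places.

2.215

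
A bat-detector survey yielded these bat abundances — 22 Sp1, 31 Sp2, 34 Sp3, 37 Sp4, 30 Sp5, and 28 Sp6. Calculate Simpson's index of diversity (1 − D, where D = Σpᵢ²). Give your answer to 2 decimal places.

0.83

Total N = 22+31+34+37+30+28 = 182, so the proportions are 0.1209, 0.1703, 0.1868, 0.2033, 0.1648, 0.1538 (working shown to 4 dp, full precision carried).
D = 0.1209² + 0.1703² + 0.1868² + 0.2033² + 0.1648² + 0.1538² = 0.0146 + 0.0290 + 0.0349 + 0.0413 + 0.0272 + 0.0237 = 0.1707.
So 1 − D = 0.8293, i.e. 0.83 to 2 decimal places.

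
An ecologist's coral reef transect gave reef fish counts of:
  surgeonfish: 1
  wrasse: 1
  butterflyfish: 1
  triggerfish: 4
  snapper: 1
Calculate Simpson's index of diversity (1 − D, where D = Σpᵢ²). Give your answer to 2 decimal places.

Total N = 1+1+1+4+1 = 8, so the proportions are 0.125, 0.125, 0.125, 0.5, 0.125 (working shown to 4 dp, full precision carried).
D = 0.125² + 0.125² + 0.125² + 0.5² + 0.125² = 0.0156 + 0.0156 + 0.0156 + 0.2500 + 0.0156 = 0.3125.
So 1 − D = 0.6875, i.e. 0.69 to 2 decimal places.

0.69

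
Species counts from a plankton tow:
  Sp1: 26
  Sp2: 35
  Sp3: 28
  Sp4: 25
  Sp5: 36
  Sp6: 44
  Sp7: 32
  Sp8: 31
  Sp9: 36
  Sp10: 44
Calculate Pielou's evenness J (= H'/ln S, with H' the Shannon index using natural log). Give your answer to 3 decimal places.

Total N = 26+35+28+25+36+44+32+31+36+44 = 337, so the proportions are 0.07715, 0.10386, 0.08309, 0.07418, 0.10682, 0.13056, 0.09496, 0.09199, 0.10682, 0.13056 (working shown to 5 dp, full precision carried).
H' = −Σ pᵢ ln pᵢ = −((-0.19766) + (-0.23521) + (-0.20671) + (-0.19297) + (-0.23892) + (-0.26581) + (-0.22356) + (-0.21949) + (-0.23892) + (-0.26581)) = 2.28507.
With S = 10 species, ln S = 2.30259, so J = 2.28507/2.30259 = 0.99239, i.e. 0.992 to 3 decimal places.

0.992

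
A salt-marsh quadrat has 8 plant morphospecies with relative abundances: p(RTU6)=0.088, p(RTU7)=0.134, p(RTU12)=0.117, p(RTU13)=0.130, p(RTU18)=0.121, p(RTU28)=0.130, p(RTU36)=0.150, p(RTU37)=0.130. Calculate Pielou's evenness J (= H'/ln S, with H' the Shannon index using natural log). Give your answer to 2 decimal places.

1.00

H' = −Σ pᵢ ln pᵢ = −((-0.2139) + (-0.2693) + (-0.2510) + (-0.2652) + (-0.2555) + (-0.2652) + (-0.2846) + (-0.2652)) = 2.0700 (working shown to 4 dp, full precision carried).
With S = 8 species, ln S = 2.0794, so J = 2.0700/2.0794 = 0.9955, i.e. 1.00 to 2 decimal places.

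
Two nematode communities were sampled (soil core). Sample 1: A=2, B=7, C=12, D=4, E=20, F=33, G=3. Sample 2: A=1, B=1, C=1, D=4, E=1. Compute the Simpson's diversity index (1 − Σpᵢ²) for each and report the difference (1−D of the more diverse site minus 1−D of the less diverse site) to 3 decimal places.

0.052

Sample 1: N=81, proportions 0.02469, 0.08642, 0.14815, 0.04938, 0.24691, 0.40741, 0.03704, giving 1−D = 0.73922 (working shown to 5 dp, full precision carried).
Sample 2: N=8, proportions 0.125, 0.125, 0.125, 0.5, 0.125, giving 1−D = 0.68750.
Difference = |0.73922 − 0.68750| = 0.05172, i.e. 0.052 to 3 decimal places.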